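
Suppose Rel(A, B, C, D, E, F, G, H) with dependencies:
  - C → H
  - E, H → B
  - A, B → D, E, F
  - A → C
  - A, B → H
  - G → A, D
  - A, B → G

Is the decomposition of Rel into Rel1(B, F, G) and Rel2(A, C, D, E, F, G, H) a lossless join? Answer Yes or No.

Rel1 ∩ Rel2 = {F, G}; its closure under F is {A, C, D, F, G, H}.
Neither Rel1 nor Rel2 is contained in that closure, so the decomposition is lossy.

No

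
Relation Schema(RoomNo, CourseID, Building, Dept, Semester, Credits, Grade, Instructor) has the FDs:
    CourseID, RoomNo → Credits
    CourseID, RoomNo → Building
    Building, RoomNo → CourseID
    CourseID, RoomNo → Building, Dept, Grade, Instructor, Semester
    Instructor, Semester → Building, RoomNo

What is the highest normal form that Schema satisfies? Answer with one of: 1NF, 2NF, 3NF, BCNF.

Candidate keys: {Building, RoomNo}, {CourseID, RoomNo}, {Instructor, Semester}. Prime attributes: {Building, CourseID, Instructor, RoomNo, Semester}.
Every FD has a superkey on the left, so the relation is in BCNF.

BCNF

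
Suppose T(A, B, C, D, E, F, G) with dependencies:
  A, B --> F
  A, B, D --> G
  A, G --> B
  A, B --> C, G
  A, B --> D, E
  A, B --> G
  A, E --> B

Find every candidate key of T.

Attributes never on any right-hand side: {A} — every candidate key must contain it.
Closure of {A, B} is {A, B, C, D, E, F, G}, the whole schema; {A, B} is a candidate key.
Closure of {A, E} is {A, B, C, D, E, F, G}, the whole schema; {A, E} is a candidate key.
Closure of {A, G} is {A, B, C, D, E, F, G}, the whole schema; {A, G} is a candidate key.
No proper subset of any of these is a key, and no other minimal superkey exists.

{A, B}, {A, E}, {A, G}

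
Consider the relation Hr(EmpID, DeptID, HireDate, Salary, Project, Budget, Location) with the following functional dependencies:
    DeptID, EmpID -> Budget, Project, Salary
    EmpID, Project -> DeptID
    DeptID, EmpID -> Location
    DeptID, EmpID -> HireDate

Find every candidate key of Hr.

No FD produces {EmpID}, so it must be in every candidate key.
Closure of {DeptID, EmpID} is {Budget, DeptID, EmpID, HireDate, Location, Project, Salary}, the whole schema; {DeptID, EmpID} is a candidate key.
Closure of {EmpID, Project} is {Budget, DeptID, EmpID, HireDate, Location, Project, Salary}, the whole schema; {EmpID, Project} is a candidate key.
No proper subset of any of these is a key, and no other minimal superkey exists.

{DeptID, EmpID}, {EmpID, Project}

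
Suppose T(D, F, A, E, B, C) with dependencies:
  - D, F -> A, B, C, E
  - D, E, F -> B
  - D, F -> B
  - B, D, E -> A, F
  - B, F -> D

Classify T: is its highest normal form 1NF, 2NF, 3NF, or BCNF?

BCNF

Candidate keys: {B, D, E}, {B, F}, {D, F}. Prime attributes: {B, D, E, F}.
The left-hand side of every FD is a superkey, so BCNF is satisfied.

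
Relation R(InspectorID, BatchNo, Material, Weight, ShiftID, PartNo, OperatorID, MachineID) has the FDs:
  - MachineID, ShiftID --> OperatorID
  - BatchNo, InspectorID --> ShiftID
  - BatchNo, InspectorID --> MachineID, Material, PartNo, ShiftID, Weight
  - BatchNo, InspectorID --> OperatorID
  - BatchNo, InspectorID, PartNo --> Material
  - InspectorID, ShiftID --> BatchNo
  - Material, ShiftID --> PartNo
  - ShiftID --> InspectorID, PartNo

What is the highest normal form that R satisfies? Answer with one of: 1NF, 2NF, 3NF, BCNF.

BCNF

Candidate keys: {BatchNo, InspectorID}, {ShiftID}. Prime attributes: {BatchNo, InspectorID, ShiftID}.
The left-hand side of every FD is a superkey, so BCNF is satisfied.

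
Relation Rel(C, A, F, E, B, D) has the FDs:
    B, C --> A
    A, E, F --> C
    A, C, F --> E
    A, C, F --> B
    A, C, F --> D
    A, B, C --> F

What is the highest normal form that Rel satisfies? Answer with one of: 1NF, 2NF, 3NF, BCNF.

BCNF

Candidate keys: {A, C, F}, {A, E, F}, {B, C}. Prime attributes: {A, B, C, E, F}.
The left-hand side of every FD is a superkey, so BCNF is satisfied.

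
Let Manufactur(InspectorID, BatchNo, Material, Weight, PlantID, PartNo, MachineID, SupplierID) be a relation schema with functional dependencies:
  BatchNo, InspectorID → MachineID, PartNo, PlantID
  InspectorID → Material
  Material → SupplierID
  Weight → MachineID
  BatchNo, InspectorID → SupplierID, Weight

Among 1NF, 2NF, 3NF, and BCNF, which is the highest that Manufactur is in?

1NF

Candidate key: {BatchNo, InspectorID}. Prime attributes: {BatchNo, InspectorID}.
InspectorID → Material: {InspectorID}⁺ = {InspectorID, Material, SupplierID}, which is not all of the attributes, so the left side is not a superkey — BCNF is violated.
Because {Material} is non-prime and the left side of InspectorID → Material is not a superkey, the relation is not in 3NF.
The proper key subset {InspectorID} of {BatchNo, InspectorID} determines non-prime {Material, SupplierID}, so the relation is not even in 2NF.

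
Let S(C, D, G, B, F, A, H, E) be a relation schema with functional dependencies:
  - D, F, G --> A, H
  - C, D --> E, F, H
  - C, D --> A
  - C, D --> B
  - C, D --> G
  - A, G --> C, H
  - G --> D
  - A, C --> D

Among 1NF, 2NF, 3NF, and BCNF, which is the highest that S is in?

Candidate keys: {A, C}, {A, G}, {C, D}, {C, G}, {F, G}. Prime attributes: {A, C, D, F, G}.
For G --> D we have {G}⁺ = {D, G}; {G} is not a superkey, so BCNF fails.
Its right-hand attributes {D} are all prime, as are those of every other non-superkey FD — the relation is in 3NF.

3NF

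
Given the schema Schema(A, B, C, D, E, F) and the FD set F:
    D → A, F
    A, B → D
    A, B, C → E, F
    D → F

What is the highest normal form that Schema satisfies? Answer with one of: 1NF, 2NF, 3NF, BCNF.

Candidate keys: {A, B, C}, {B, C, D}. Prime attributes: {A, B, C, D}.
D → A, F breaks BCNF: {D}⁺ = {A, D, F}, so {D} is not a superkey.
D → A, F has non-prime {F} on the right and a non-superkey on the left, so 3NF fails.
The proper key subset {A, B} of {A, B, C} determines non-prime {F}, so the relation is not even in 2NF.

1NF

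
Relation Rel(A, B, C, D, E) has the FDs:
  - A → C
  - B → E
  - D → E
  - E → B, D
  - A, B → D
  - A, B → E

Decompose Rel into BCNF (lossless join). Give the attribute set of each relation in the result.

Candidate keys of the original relation: {A, B}, {A, D}, {A, E}.
Within {A, B, C, D, E}: {A}⁺ ∩ {A, B, C, D, E} = {A, C}, not the whole set, so A → C violates BCNF; decompose into {A, C} and {A, B, D, E}.
{A, C} has no BCNF violation.
Within {A, B, D, E}: {B}⁺ ∩ {A, B, D, E} = {B, D, E}, not the whole set, so B → D, E violates BCNF; decompose into {B, D, E} and {A, B}.
{B, D, E} has no BCNF violation.
{A, B} has no BCNF violation.

{A, B}; {A, C}; {B, D, E}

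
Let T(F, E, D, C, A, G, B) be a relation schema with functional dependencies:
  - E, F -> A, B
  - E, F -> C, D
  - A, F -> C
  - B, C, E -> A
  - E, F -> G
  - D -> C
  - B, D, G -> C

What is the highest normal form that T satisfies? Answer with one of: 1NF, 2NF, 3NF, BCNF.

2NF

Candidate key: {E, F}. Prime attributes: {E, F}.
For A, F -> C we have {A, F}⁺ = {A, C, F}; {A, F} is not a superkey, so BCNF fails.
A, F -> C has non-prime {C} on the right and a non-superkey on the left, so 3NF fails.
No non-prime attribute depends on a proper subset of any candidate key, so 2NF holds.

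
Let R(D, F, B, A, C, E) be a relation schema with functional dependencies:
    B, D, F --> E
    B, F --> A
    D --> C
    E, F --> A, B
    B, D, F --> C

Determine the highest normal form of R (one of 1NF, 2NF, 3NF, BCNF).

1NF

Candidate keys: {B, D, F}, {D, E, F}. Prime attributes: {B, D, E, F}.
B, F --> A: {B, F}⁺ = {A, B, F}, which is not all of the attributes, so the left side is not a superkey — BCNF is violated.
B, F --> A has non-prime {A} on the right and a non-superkey on the left, so 3NF fails.
{D} is a proper subset of the key {B, D, F}, and {D}⁺ contains the non-prime attribute {C} — a partial dependency, so 2NF is violated.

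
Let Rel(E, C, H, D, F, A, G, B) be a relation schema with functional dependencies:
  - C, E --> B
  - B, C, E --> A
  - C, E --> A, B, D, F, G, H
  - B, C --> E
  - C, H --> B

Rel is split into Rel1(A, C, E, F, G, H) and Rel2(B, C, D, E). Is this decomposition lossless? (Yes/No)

Yes

The shared attributes are {C, E} and {C, E}⁺ = {A, B, C, D, E, F, G, H}.
Rel1 is contained in that closure, so Rel1 ∩ Rel2 --> Rel1 holds and the join is lossless.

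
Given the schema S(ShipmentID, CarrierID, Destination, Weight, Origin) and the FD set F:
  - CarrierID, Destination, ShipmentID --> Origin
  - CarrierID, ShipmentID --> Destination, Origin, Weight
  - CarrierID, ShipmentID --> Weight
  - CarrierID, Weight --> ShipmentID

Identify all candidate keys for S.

No FD produces {CarrierID}, so it must be in every candidate key.
Closure of {CarrierID, ShipmentID} is {CarrierID, Destination, Origin, ShipmentID, Weight}, the whole schema; {CarrierID, ShipmentID} is a candidate key.
Closure of {CarrierID, Weight} is {CarrierID, Destination, Origin, ShipmentID, Weight}, the whole schema; {CarrierID, Weight} is a candidate key.
No proper subset of any of these is a key, and no other minimal superkey exists.

{CarrierID, ShipmentID}, {CarrierID, Weight}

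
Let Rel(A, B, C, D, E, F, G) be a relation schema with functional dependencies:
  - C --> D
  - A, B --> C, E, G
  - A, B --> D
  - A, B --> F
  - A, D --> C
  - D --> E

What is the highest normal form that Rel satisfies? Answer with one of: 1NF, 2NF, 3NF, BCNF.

2NF

Candidate key: {A, B}. Prime attributes: {A, B}.
C --> D: {C}⁺ = {C, D, E}, which is not all of the attributes, so the left side is not a superkey — BCNF is violated.
C --> D has non-prime {D} on the right and a non-superkey on the left, so 3NF fails.
No proper subset of a key has a non-prime attribute in its closure, so there is no partial dependency; 2NF holds.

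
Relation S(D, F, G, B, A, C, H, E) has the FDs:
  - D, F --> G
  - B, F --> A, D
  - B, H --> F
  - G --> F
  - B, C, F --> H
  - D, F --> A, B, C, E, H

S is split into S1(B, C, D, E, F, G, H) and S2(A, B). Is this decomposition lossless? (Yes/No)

No

Common attributes: {B}; their closure is {B}.
Neither S1 nor S2 is contained in that closure, so the decomposition is lossy.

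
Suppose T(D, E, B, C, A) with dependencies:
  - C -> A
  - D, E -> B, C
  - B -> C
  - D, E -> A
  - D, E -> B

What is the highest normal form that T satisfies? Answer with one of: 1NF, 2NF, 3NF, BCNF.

2NF

Candidate key: {D, E}. Prime attributes: {D, E}.
C -> A: {C}⁺ = {A, C}, which is not all of the attributes, so the left side is not a superkey — BCNF is violated.
C -> A determines the non-prime attribute {A} from a non-superkey — 3NF is violated.
Checking every proper subset of each key, none determines a non-prime attribute — 2NF is satisfied.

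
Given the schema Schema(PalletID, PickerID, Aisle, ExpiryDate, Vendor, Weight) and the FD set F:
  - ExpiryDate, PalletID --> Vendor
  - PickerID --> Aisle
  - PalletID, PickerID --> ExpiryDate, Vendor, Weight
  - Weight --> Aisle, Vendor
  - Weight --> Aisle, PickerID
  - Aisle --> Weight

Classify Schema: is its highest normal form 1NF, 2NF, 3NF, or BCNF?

Candidate keys: {Aisle, PalletID}, {PalletID, PickerID}, {PalletID, Weight}. Prime attributes: {Aisle, PalletID, PickerID, Weight}.
ExpiryDate, PalletID --> Vendor: {ExpiryDate, PalletID}⁺ = {ExpiryDate, PalletID, Vendor}, which is not all of the attributes, so the left side is not a superkey — BCNF is violated.
Because {Vendor} is non-prime and the left side of ExpiryDate, PalletID --> Vendor is not a superkey, the relation is not in 3NF.
{Aisle} is a proper subset of the key {Aisle, PalletID}, and {Aisle}⁺ contains the non-prime attribute {Vendor} — a partial dependency, so 2NF is violated.

1NF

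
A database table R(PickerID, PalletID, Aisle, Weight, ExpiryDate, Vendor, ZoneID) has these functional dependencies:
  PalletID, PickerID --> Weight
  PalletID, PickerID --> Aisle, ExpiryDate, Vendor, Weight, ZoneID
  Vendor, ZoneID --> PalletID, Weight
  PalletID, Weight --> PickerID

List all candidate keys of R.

{PalletID, PickerID}, {PalletID, Weight}, {Vendor, ZoneID}

{PalletID, PickerID}⁺ = {Aisle, ExpiryDate, PalletID, PickerID, Vendor, Weight, ZoneID}, which is every attribute, so {PalletID, PickerID} is a candidate key.
{PalletID, Weight}⁺ = {Aisle, ExpiryDate, PalletID, PickerID, Vendor, Weight, ZoneID}, which is every attribute, so {PalletID, Weight} is a candidate key.
{Vendor, ZoneID}⁺ = {Aisle, ExpiryDate, PalletID, PickerID, Vendor, Weight, ZoneID}, which is every attribute, so {Vendor, ZoneID} is a candidate key.
These are minimal and exhaustive — every other superkey contains one of them.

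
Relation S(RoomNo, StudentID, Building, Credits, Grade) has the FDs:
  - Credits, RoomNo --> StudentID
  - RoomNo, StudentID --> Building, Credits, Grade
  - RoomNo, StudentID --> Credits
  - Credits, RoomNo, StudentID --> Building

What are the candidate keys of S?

{Credits, RoomNo}, {RoomNo, StudentID}

No FD produces {RoomNo}, so it must be in every candidate key.
{Credits, RoomNo}⁺ = {Building, Credits, Grade, RoomNo, StudentID}, which is every attribute, so {Credits, RoomNo} is a candidate key.
{RoomNo, StudentID}⁺ = {Building, Credits, Grade, RoomNo, StudentID}, which is every attribute, so {RoomNo, StudentID} is a candidate key.
No proper subset of any of these is a key, and no other minimal superkey exists.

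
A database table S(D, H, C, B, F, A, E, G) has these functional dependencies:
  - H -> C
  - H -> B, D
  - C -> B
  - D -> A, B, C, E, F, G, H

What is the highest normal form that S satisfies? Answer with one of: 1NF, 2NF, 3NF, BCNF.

Candidate keys: {D}, {H}. Prime attributes: {D, H}.
C -> B breaks BCNF: {C}⁺ = {B, C}, so {C} is not a superkey.
C -> B has non-prime {B} on the right and a non-superkey on the left, so 3NF fails.
Every candidate key is a single attribute, so no partial dependency is possible; 2NF holds.

2NF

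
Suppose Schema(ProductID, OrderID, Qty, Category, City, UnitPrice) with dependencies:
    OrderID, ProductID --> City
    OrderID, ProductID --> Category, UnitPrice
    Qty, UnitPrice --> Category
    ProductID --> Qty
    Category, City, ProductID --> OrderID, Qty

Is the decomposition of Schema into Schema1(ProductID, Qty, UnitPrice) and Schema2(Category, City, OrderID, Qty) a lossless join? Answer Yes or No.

The shared attributes are {Qty} and {Qty}⁺ = {Qty}.
The closure covers neither Schema1 nor Schema2 entirely; the join is not lossless.

No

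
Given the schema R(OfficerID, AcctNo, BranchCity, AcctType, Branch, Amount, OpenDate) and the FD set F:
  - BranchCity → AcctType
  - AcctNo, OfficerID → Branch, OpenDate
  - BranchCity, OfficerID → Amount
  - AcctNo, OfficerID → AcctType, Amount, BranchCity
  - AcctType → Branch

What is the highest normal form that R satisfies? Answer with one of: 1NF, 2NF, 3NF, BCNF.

Candidate key: {AcctNo, OfficerID}. Prime attributes: {AcctNo, OfficerID}.
BranchCity → AcctType breaks BCNF: {BranchCity}⁺ = {AcctType, Branch, BranchCity}, so {BranchCity} is not a superkey.
BranchCity → AcctType determines the non-prime attribute {AcctType} from a non-superkey — 3NF is violated.
No non-prime attribute depends on a proper subset of any candidate key, so 2NF holds.

2NF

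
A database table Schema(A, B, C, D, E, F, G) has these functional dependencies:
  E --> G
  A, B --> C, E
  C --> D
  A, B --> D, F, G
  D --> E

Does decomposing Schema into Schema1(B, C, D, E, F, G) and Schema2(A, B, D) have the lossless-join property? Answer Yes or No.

The shared attributes are {B, D} and {B, D}⁺ = {B, D, E, G}.
Schema1 ⊄ {B, D, E, G} and Schema2 ⊄ {B, D, E, G}, so the split is lossy.

No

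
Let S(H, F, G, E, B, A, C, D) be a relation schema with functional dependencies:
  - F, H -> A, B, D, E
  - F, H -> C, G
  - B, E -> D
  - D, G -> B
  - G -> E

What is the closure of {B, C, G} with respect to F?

{B, C, D, E, G}

Start with {B, C, G}.
G -> E applies; add {E} → now {B, C, E, G}.
B, E -> D applies; add {D} → now {B, C, D, E, G}.
No further FD applies.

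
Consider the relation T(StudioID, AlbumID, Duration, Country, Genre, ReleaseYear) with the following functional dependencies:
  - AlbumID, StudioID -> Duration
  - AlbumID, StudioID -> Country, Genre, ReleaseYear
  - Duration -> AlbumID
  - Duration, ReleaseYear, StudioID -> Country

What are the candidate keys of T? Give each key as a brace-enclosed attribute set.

{AlbumID, StudioID}, {Duration, StudioID}

No FD produces {StudioID}, so it must be in every candidate key.
Closure of {AlbumID, StudioID} is {AlbumID, Country, Duration, Genre, ReleaseYear, StudioID}, the whole schema; {AlbumID, StudioID} is a candidate key.
Closure of {Duration, StudioID} is {AlbumID, Country, Duration, Genre, ReleaseYear, StudioID}, the whole schema; {Duration, StudioID} is a candidate key.
No proper subset of any of these is a key, and no other minimal superkey exists.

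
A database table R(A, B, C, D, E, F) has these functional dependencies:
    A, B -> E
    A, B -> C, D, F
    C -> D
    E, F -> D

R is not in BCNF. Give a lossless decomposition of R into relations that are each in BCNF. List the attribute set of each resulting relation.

{A, B, C, E, F}; {C, D}

Candidate key of the original relation: {A, B}.
Within {A, B, C, D, E, F}: {C}⁺ ∩ {A, B, C, D, E, F} = {C, D}, not the whole set, so C -> D violates BCNF; decompose into {C, D} and {A, B, C, E, F}.
{C, D}: every determinant is a superkey — BCNF.
{A, B, C, E, F}: every determinant is a superkey — BCNF.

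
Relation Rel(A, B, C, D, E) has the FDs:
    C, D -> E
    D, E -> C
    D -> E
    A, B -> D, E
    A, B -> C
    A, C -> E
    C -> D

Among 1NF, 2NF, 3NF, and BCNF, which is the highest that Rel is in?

2NF

Candidate key: {A, B}. Prime attributes: {A, B}.
For C, D -> E we have {C, D}⁺ = {C, D, E}; {C, D} is not a superkey, so BCNF fails.
Because {E} is non-prime and the left side of C, D -> E is not a superkey, the relation is not in 3NF.
No proper subset of a key has a non-prime attribute in its closure, so there is no partial dependency; 2NF holds.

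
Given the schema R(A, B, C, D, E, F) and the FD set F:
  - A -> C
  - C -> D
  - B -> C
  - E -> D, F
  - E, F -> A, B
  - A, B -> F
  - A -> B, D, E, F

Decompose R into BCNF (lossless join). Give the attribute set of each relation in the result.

Candidate keys of the original relation: {A}, {E}.
In {A, B, C, D, E, F}, {C} is not a superkey ({C}⁺ restricted to this set is {C, D}), so split on C -> D into {C, D} and {A, B, C, E, F}.
{C, D} has no BCNF violation.
In {A, B, C, E, F}, {B} is not a superkey ({B}⁺ restricted to this set is {B, C}), so split on B -> C into {B, C} and {A, B, E, F}.
{B, C} has no BCNF violation.
{A, B, E, F} has no BCNF violation.

{A, B, E, F}; {B, C}; {C, D}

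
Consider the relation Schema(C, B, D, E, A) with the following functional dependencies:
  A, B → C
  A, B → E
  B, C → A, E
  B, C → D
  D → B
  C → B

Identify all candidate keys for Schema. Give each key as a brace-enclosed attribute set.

{A, B}, {A, D}, {C}

{C}⁺ = {A, B, C, D, E} — all of the relation — so {C} is a candidate key.
{A, B}⁺ = {A, B, C, D, E} — all of the relation — so {A, B} is a candidate key.
{A, D}⁺ = {A, B, C, D, E} — all of the relation — so {A, D} is a candidate key.
No proper subset of any of these is a key, and no other minimal superkey exists.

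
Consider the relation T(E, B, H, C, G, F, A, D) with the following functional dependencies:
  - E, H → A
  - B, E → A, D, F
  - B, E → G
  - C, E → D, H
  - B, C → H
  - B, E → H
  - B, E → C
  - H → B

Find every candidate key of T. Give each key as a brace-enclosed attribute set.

{E} never appears on the right of any FD, so every key must include it.
{B, E}⁺ = {A, B, C, D, E, F, G, H} — all of the relation — so {B, E} is a candidate key.
{C, E}⁺ = {A, B, C, D, E, F, G, H} — all of the relation — so {C, E} is a candidate key.
{E, H}⁺ = {A, B, C, D, E, F, G, H} — all of the relation — so {E, H} is a candidate key.
No proper subset of any of these is a key, and no other minimal superkey exists.

{B, E}, {C, E}, {E, H}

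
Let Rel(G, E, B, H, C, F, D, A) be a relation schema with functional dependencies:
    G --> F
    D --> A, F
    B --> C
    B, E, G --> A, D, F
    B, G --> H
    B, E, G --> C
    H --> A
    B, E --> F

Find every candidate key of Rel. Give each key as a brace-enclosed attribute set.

No FD produces {B, E, G}, so they must be in every candidate key.
{B, E, G}⁺ = {A, B, C, D, E, F, G, H} — all of the relation — so {B, E, G} is a candidate key.
No other minimal set has full closure, so this is the only candidate key.

{B, E, G}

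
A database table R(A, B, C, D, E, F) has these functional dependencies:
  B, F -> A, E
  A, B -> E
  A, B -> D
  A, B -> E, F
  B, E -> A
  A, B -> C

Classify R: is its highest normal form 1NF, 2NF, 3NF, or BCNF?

BCNF

Candidate keys: {A, B}, {B, E}, {B, F}. Prime attributes: {A, B, E, F}.
Every FD has a superkey on the left, so the relation is in BCNF.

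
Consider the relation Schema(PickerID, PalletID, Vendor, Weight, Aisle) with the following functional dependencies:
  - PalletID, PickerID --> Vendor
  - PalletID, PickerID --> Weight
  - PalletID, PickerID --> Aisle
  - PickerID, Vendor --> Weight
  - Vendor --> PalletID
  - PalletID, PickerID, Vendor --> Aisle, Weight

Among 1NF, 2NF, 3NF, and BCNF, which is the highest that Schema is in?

3NF

Candidate keys: {PalletID, PickerID}, {PickerID, Vendor}. Prime attributes: {PalletID, PickerID, Vendor}.
Vendor --> PalletID breaks BCNF: {Vendor}⁺ = {PalletID, Vendor}, so {Vendor} is not a superkey.
Since {PalletID} ⊆ prime attributes and every other non-superkey FD also has a prime right side, the schema is in 3NF.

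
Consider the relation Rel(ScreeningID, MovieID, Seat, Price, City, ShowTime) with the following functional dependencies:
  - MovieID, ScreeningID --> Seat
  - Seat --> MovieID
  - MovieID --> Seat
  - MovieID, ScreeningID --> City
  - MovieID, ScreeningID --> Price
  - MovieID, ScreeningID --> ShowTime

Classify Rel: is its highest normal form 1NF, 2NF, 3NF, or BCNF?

3NF

Candidate keys: {MovieID, ScreeningID}, {ScreeningID, Seat}. Prime attributes: {MovieID, ScreeningID, Seat}.
Seat --> MovieID breaks BCNF: {Seat}⁺ = {MovieID, Seat}, so {Seat} is not a superkey.
But every attribute on its right side ({MovieID}) is prime, and the same holds for every other non-superkey FD, so 3NF still holds.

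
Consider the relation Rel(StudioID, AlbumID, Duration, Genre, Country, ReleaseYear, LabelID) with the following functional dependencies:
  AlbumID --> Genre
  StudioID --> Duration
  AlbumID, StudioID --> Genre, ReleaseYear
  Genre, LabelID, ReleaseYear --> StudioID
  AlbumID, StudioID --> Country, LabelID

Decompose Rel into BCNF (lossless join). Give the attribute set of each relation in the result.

{AlbumID, Country, LabelID, ReleaseYear, StudioID}; {AlbumID, Genre}; {Duration, StudioID}

Candidate keys of the original relation: {AlbumID, LabelID, ReleaseYear}, {AlbumID, StudioID}.
{AlbumID, Country, Duration, Genre, LabelID, ReleaseYear, StudioID}: {AlbumID} determines {AlbumID, Genre} here but is not a superkey — split on AlbumID --> Genre, giving {AlbumID, Genre} and {AlbumID, Country, Duration, LabelID, ReleaseYear, StudioID}.
{AlbumID, Genre} is in BCNF.
{AlbumID, Country, Duration, LabelID, ReleaseYear, StudioID}: {StudioID} determines {Duration, StudioID} here but is not a superkey — split on StudioID --> Duration, giving {Duration, StudioID} and {AlbumID, Country, LabelID, ReleaseYear, StudioID}.
{Duration, StudioID} is in BCNF.
{AlbumID, Country, LabelID, ReleaseYear, StudioID} is in BCNF.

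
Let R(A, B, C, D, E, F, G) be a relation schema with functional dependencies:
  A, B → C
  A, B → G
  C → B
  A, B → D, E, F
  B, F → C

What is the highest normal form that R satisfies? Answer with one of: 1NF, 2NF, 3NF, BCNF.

3NF

Candidate keys: {A, B}, {A, C}. Prime attributes: {A, B, C}.
C → B breaks BCNF: {C}⁺ = {B, C}, so {C} is not a superkey.
But every attribute on its right side ({B}) is prime, and the same holds for every other non-superkey FD, so 3NF still holds.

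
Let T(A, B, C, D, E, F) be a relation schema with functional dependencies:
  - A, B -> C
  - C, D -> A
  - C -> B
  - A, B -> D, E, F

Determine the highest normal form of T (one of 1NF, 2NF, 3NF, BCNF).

Candidate keys: {A, B}, {A, C}, {C, D}. Prime attributes: {A, B, C, D}.
C -> B breaks BCNF: {C}⁺ = {B, C}, so {C} is not a superkey.
Since {B} ⊆ prime attributes and every other non-superkey FD also has a prime right side, the schema is in 3NF.

3NF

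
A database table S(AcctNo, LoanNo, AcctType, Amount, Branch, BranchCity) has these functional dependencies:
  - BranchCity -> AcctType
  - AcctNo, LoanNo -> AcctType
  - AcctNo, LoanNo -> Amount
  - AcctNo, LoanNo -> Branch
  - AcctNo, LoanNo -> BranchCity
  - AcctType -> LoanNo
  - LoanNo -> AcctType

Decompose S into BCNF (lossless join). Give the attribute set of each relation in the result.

Candidate keys of the original relation: {AcctNo, AcctType}, {AcctNo, BranchCity}, {AcctNo, LoanNo}.
In {AcctNo, AcctType, Amount, Branch, BranchCity, LoanNo}, {BranchCity} is not a superkey ({BranchCity}⁺ restricted to this set is {AcctType, BranchCity, LoanNo}), so split on BranchCity -> AcctType, LoanNo into {AcctType, BranchCity, LoanNo} and {AcctNo, Amount, Branch, BranchCity}.
In {AcctType, BranchCity, LoanNo}, {AcctType} is not a superkey ({AcctType}⁺ restricted to this set is {AcctType, LoanNo}), so split on AcctType -> LoanNo into {AcctType, LoanNo} and {AcctType, BranchCity}.
{AcctType, LoanNo} is in BCNF.
{AcctType, BranchCity} is in BCNF.
{AcctNo, Amount, Branch, BranchCity} is in BCNF.

{AcctNo, Amount, Branch, BranchCity}; {AcctType, BranchCity}; {AcctType, LoanNo}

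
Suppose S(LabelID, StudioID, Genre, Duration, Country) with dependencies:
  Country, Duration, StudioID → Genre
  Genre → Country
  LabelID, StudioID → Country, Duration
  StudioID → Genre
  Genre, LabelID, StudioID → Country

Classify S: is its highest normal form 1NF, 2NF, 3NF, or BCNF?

Candidate key: {LabelID, StudioID}. Prime attributes: {LabelID, StudioID}.
For Country, Duration, StudioID → Genre we have {Country, Duration, StudioID}⁺ = {Country, Duration, Genre, StudioID}; {Country, Duration, StudioID} is not a superkey, so BCNF fails.
Country, Duration, StudioID → Genre has non-prime {Genre} on the right and a non-superkey on the left, so 3NF fails.
{StudioID} is a proper subset of the key {LabelID, StudioID}, and {StudioID}⁺ contains the non-prime attributes {Country, Genre} — a partial dependency, so 2NF is violated.

1NF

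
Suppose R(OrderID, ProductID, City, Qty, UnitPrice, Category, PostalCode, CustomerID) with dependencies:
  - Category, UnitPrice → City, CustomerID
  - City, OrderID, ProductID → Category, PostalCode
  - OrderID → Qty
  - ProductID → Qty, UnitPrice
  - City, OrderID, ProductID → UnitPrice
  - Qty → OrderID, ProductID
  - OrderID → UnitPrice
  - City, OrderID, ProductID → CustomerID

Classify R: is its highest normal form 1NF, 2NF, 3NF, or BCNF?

1NF

Candidate keys: {Category, OrderID}, {Category, ProductID}, {Category, Qty}, {City, OrderID}, {City, ProductID}, {City, Qty}. Prime attributes: {Category, City, OrderID, ProductID, Qty}.
Category, UnitPrice → City, CustomerID: {Category, UnitPrice}⁺ = {Category, City, CustomerID, UnitPrice}, which is not all of the attributes, so the left side is not a superkey — BCNF is violated.
Category, UnitPrice → City, CustomerID determines the non-prime attribute {CustomerID} from a non-superkey — 3NF is violated.
The proper key subset {OrderID} of {Category, OrderID} determines non-prime {UnitPrice}, so the relation is not even in 2NF.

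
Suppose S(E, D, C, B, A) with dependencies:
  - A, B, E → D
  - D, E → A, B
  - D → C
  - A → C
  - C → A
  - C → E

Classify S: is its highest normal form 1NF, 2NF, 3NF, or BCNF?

1NF

Candidate keys: {A, B}, {B, C}, {D}. Prime attributes: {A, B, C, D}.
For A → C we have {A}⁺ = {A, C, E}; {A} is not a superkey, so BCNF fails.
C → E determines the non-prime attribute {E} from a non-superkey — 3NF is violated.
Since {A} ⊂ {A, B} and {A}⁺ ⊇ {E} with {E} non-prime, there is a partial dependency; 2NF fails.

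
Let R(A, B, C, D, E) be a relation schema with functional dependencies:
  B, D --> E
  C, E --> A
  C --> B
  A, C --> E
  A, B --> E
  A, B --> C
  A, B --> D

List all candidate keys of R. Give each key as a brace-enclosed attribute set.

{A, B}⁺ = {A, B, C, D, E}, which is every attribute, so {A, B} is a candidate key.
{A, C}⁺ = {A, B, C, D, E}, which is every attribute, so {A, C} is a candidate key.
{C, D}⁺ = {A, B, C, D, E}, which is every attribute, so {C, D} is a candidate key.
{C, E}⁺ = {A, B, C, D, E}, which is every attribute, so {C, E} is a candidate key.
No proper subset of any of these is a key, and no other minimal superkey exists.

{A, B}, {A, C}, {C, D}, {C, E}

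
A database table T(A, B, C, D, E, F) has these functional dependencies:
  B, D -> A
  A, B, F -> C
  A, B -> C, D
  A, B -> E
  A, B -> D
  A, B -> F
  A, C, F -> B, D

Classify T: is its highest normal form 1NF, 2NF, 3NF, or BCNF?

Candidate keys: {A, B}, {A, C, F}, {B, D}. Prime attributes: {A, B, C, D, F}.
Each dependency's left side is a superkey — BCNF holds.

BCNF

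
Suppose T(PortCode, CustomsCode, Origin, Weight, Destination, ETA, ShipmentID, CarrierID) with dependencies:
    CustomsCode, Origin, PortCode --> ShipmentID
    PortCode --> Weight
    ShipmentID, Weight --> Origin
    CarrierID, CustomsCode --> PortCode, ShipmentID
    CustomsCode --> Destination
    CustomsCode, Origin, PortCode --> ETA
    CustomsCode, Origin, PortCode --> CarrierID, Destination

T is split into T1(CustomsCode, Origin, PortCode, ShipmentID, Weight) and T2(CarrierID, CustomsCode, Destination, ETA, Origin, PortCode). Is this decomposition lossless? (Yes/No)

Yes

T1 ∩ T2 = {CustomsCode, Origin, PortCode}; its closure under F is {CarrierID, CustomsCode, Destination, ETA, Origin, PortCode, ShipmentID, Weight}.
Since T1 ⊆ {CarrierID, CustomsCode, Destination, ETA, Origin, PortCode, ShipmentID, Weight}, the intersection is a superkey of T1; the decomposition is lossless.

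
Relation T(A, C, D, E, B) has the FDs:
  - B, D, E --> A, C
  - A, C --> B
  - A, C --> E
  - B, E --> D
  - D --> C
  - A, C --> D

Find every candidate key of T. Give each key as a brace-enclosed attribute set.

{A, C}, {A, D}, {B, E}

{A, C}⁺ = {A, B, C, D, E} — all of the relation — so {A, C} is a candidate key.
{A, D}⁺ = {A, B, C, D, E} — all of the relation — so {A, D} is a candidate key.
{B, E}⁺ = {A, B, C, D, E} — all of the relation — so {B, E} is a candidate key.
No proper subset of any of these is a key, and no other minimal superkey exists.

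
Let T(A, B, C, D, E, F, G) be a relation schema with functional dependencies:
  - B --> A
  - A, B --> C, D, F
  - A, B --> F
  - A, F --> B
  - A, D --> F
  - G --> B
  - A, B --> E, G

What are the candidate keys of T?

{B}⁺ = {A, B, C, D, E, F, G}, which is every attribute, so {B} is a candidate key.
{G}⁺ = {A, B, C, D, E, F, G}, which is every attribute, so {G} is a candidate key.
{A, D}⁺ = {A, B, C, D, E, F, G}, which is every attribute, so {A, D} is a candidate key.
{A, F}⁺ = {A, B, C, D, E, F, G}, which is every attribute, so {A, F} is a candidate key.
These are minimal and exhaustive — every other superkey contains one of them.

{A, D}, {A, F}, {B}, {G}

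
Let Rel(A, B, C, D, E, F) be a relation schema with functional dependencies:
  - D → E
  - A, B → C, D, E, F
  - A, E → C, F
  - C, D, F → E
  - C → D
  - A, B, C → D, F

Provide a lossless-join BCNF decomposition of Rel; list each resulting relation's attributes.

{A, B, C}; {A, C, F}; {C, D}; {D, E}

Candidate key of the original relation: {A, B}.
Within {A, B, C, D, E, F}: {D}⁺ ∩ {A, B, C, D, E, F} = {D, E}, not the whole set, so D → E violates BCNF; decompose into {D, E} and {A, B, C, D, F}.
{D, E} is in BCNF.
Within {A, B, C, D, F}: {C}⁺ ∩ {A, B, C, D, F} = {C, D}, not the whole set, so C → D violates BCNF; decompose into {C, D} and {A, B, C, F}.
{C, D} is in BCNF.
Within {A, B, C, F}: {A, C}⁺ ∩ {A, B, C, F} = {A, C, F}, not the whole set, so A, C → F violates BCNF; decompose into {A, C, F} and {A, B, C}.
{A, C, F} is in BCNF.
{A, B, C} is in BCNF.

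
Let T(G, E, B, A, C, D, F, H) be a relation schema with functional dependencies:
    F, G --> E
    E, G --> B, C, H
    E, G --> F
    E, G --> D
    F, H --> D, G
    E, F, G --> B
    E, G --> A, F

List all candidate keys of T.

{E, G}, {F, G}, {F, H}

{E, G} is a candidate key since {E, G}⁺ = {A, B, C, D, E, F, G, H} covers every attribute.
{F, G} is a candidate key since {F, G}⁺ = {A, B, C, D, E, F, G, H} covers every attribute.
{F, H} is a candidate key since {F, H}⁺ = {A, B, C, D, E, F, G, H} covers every attribute.
No proper subset of any of these is a key, and no other minimal superkey exists.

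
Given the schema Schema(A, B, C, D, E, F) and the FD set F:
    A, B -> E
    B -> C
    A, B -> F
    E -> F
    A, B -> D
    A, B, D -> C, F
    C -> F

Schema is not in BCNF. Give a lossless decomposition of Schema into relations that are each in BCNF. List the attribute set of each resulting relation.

{A, B, D, E}; {B, C}; {C, F}

Candidate key of the original relation: {A, B}.
Within {A, B, C, D, E, F}: {B}⁺ ∩ {A, B, C, D, E, F} = {B, C, F}, not the whole set, so B -> C, F violates BCNF; decompose into {B, C, F} and {A, B, D, E}.
Within {B, C, F}: {C}⁺ ∩ {B, C, F} = {C, F}, not the whole set, so C -> F violates BCNF; decompose into {C, F} and {B, C}.
{C, F}: every determinant is a superkey — BCNF.
{B, C}: every determinant is a superkey — BCNF.
{A, B, D, E}: every determinant is a superkey — BCNF.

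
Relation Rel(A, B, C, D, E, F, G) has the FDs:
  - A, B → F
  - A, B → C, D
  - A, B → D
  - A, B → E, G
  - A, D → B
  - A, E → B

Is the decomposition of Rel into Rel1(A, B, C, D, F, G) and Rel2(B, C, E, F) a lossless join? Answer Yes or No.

No

The shared attributes are {B, C, F} and {B, C, F}⁺ = {B, C, F}.
Neither Rel1 nor Rel2 is contained in that closure, so the decomposition is lossy.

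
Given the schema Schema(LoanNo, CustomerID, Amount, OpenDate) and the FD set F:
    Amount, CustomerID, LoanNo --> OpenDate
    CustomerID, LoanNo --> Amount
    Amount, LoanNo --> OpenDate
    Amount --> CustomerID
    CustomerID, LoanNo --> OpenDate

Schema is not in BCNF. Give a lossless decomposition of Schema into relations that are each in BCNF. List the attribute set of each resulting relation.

Candidate keys of the original relation: {Amount, LoanNo}, {CustomerID, LoanNo}.
{Amount, CustomerID, LoanNo, OpenDate}: {Amount} determines {Amount, CustomerID} here but is not a superkey — split on Amount --> CustomerID, giving {Amount, CustomerID} and {Amount, LoanNo, OpenDate}.
{Amount, CustomerID} is in BCNF.
{Amount, LoanNo, OpenDate} is in BCNF.

{Amount, CustomerID}; {Amount, LoanNo, OpenDate}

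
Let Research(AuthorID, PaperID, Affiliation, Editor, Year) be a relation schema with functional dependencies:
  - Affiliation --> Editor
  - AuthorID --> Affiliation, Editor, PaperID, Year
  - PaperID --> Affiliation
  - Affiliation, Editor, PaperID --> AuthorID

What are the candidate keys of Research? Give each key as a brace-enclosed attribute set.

{AuthorID}, {PaperID}

{AuthorID} is a candidate key since {AuthorID}⁺ = {Affiliation, AuthorID, Editor, PaperID, Year} covers every attribute.
{PaperID} is a candidate key since {PaperID}⁺ = {Affiliation, AuthorID, Editor, PaperID, Year} covers every attribute.
Any other superkey properly contains one of these, so there are no further candidate keys.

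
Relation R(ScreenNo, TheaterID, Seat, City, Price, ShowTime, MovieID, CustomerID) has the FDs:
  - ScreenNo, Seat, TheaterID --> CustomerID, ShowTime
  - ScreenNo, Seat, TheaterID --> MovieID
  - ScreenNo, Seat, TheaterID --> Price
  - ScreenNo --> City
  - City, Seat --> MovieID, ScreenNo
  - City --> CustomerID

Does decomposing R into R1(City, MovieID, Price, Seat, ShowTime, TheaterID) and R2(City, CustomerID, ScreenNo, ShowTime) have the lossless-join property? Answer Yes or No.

Common attributes: {City, ShowTime}; their closure is {City, CustomerID, ShowTime}.
Neither R1 nor R2 is contained in that closure, so the decomposition is lossy.

No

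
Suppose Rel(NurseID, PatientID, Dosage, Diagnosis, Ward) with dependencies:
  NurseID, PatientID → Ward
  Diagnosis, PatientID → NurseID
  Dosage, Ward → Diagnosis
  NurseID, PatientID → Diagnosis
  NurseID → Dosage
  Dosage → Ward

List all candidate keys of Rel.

Attributes never on any right-hand side: {PatientID} — every candidate key must contain it.
Closure of {Diagnosis, PatientID} is {Diagnosis, Dosage, NurseID, PatientID, Ward}, the whole schema; {Diagnosis, PatientID} is a candidate key.
Closure of {Dosage, PatientID} is {Diagnosis, Dosage, NurseID, PatientID, Ward}, the whole schema; {Dosage, PatientID} is a candidate key.
Closure of {NurseID, PatientID} is {Diagnosis, Dosage, NurseID, PatientID, Ward}, the whole schema; {NurseID, PatientID} is a candidate key.
These are minimal and exhaustive — every other superkey contains one of them.

{Diagnosis, PatientID}, {Dosage, PatientID}, {NurseID, PatientID}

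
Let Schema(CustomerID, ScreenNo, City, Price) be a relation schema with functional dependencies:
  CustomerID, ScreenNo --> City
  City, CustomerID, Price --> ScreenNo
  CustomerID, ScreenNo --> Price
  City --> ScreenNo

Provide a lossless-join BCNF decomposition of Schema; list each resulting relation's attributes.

Candidate keys of the original relation: {City, CustomerID}, {CustomerID, ScreenNo}.
In {City, CustomerID, Price, ScreenNo}, {City} is not a superkey ({City}⁺ restricted to this set is {City, ScreenNo}), so split on City --> ScreenNo into {City, ScreenNo} and {City, CustomerID, Price}.
{City, ScreenNo}: every determinant is a superkey — BCNF.
{City, CustomerID, Price}: every determinant is a superkey — BCNF.

{City, CustomerID, Price}; {City, ScreenNo}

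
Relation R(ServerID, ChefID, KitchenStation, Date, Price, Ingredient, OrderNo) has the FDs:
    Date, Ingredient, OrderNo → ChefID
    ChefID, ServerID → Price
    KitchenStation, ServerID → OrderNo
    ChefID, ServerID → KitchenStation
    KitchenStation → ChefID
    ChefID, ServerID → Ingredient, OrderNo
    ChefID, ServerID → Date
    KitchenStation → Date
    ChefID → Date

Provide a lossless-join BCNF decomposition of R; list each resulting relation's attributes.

{ChefID, Date}; {ChefID, Ingredient, OrderNo}; {Date, KitchenStation}; {Ingredient, KitchenStation, OrderNo, Price, ServerID}

Candidate keys of the original relation: {ChefID, ServerID}, {Date, Ingredient, OrderNo, ServerID}, {KitchenStation, ServerID}.
In {ChefID, Date, Ingredient, KitchenStation, OrderNo, Price, ServerID}, {Date, Ingredient, OrderNo} is not a superkey ({Date, Ingredient, OrderNo}⁺ restricted to this set is {ChefID, Date, Ingredient, OrderNo}), so split on Date, Ingredient, OrderNo → ChefID into {ChefID, Date, Ingredient, OrderNo} and {Date, Ingredient, KitchenStation, OrderNo, Price, ServerID}.
In {ChefID, Date, Ingredient, OrderNo}, {ChefID} is not a superkey ({ChefID}⁺ restricted to this set is {ChefID, Date}), so split on ChefID → Date into {ChefID, Date} and {ChefID, Ingredient, OrderNo}.
{ChefID, Date} has no BCNF violation.
{ChefID, Ingredient, OrderNo} has no BCNF violation.
In {Date, Ingredient, KitchenStation, OrderNo, Price, ServerID}, {KitchenStation} is not a superkey ({KitchenStation}⁺ restricted to this set is {Date, KitchenStation}), so split on KitchenStation → Date into {Date, KitchenStation} and {Ingredient, KitchenStation, OrderNo, Price, ServerID}.
{Date, KitchenStation} has no BCNF violation.
{Ingredient, KitchenStation, OrderNo, Price, ServerID} has no BCNF violation.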